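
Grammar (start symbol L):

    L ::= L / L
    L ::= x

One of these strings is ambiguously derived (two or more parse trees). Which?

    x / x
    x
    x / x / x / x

x / x / x / x

x / x: 1 tree
x: 1 tree
x / x / x / x: 5 trees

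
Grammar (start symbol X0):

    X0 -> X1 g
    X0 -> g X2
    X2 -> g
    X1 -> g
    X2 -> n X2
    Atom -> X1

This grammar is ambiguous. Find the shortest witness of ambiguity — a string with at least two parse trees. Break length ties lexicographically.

g g

length 2: g g has 2 parse trees

Two derivations of g g:
  X0 ⇒ X1 g ⇒ g g
  X0 ⇒ g X2 ⇒ g g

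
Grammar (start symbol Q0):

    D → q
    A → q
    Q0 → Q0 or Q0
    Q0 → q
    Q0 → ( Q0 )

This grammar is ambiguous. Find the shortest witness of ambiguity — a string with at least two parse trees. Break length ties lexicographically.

length 1: no string has ≥2 trees
length 3: no string has ≥2 trees
length 5: q or q or q has 2 parse trees

Two derivations of q or q or q:
  Q0 ⇒ Q0 or Q0 ⇒ Q0 or Q0 or Q0 ⇒ q or Q0 or Q0 ⇒ q or q or Q0 ⇒ q or q or q
  Q0 ⇒ Q0 or Q0 ⇒ q or Q0 ⇒ q or Q0 or Q0 ⇒ q or q or Q0 ⇒ q or q or q

q or q or q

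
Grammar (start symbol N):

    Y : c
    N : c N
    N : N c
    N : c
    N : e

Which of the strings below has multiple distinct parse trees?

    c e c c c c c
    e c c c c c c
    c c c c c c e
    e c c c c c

c e c c c c c

c e c c c c c: 6 trees
e c c c c c c: 1 tree
c c c c c c e: 1 tree
e c c c c c: 1 tree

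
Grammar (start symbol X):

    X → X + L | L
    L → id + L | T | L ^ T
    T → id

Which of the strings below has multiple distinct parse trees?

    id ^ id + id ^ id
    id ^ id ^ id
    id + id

id + id

id ^ id + id ^ id: 1 tree
id ^ id ^ id: 1 tree
id + id: 2 trees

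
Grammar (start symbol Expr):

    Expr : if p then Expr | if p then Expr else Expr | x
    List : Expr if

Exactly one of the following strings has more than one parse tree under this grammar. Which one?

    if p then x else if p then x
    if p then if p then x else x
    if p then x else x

if p then if p then x else x

if p then x else if p then x: 1 tree
if p then if p then x else x: 2 trees
if p then x else x: 1 tree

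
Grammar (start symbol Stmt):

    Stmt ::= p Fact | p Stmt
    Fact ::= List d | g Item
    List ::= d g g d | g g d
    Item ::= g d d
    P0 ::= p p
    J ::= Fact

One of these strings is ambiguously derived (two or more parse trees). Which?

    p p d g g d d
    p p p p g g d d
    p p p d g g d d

p p p p g g d d

p p d g g d d: 1 tree
p p p p g g d d: 2 trees
p p p d g g d d: 1 tree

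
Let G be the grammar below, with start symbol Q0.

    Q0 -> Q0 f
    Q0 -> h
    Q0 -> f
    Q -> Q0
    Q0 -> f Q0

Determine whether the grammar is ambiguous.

Witness: f f

Derivation 1: Q0 ⇒ Q0 f ⇒ f f
Derivation 2: Q0 ⇒ f Q0 ⇒ f f

Two distinct leftmost derivations for the same string.

Ambiguous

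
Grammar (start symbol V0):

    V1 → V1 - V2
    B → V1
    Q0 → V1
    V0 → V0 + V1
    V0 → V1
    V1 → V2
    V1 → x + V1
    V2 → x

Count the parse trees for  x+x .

2

Parse trees for x+x:
  [V0 [V0 [V1 [V2 x]]] + [V1 [V2 x]]]
  [V0 [V1 x + [V1 [V2 x]]]]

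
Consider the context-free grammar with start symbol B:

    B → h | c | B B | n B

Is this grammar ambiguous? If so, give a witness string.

Witness: c c c

Derivation 1: B ⇒ B B ⇒ c B ⇒ c B B ⇒ c c B ⇒ c c c
Derivation 2: B ⇒ B B ⇒ B B B ⇒ c B B ⇒ c c B ⇒ c c c

Two distinct leftmost derivations for the same string.

Ambiguous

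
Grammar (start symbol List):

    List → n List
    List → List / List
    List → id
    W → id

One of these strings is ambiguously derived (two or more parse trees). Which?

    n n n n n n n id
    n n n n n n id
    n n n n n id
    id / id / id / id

id / id / id / id

n n n n n n n id: 1 tree
n n n n n n id: 1 tree
n n n n n id: 1 tree
id / id / id / id: 5 trees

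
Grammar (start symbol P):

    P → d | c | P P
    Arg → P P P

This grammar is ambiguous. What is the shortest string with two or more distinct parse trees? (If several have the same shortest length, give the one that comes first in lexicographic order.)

c c c

length 1: no string has ≥2 trees
length 2: no string has ≥2 trees
length 3: c c c has 2 parse trees

Two derivations of c c c:
  P ⇒ P P ⇒ c P ⇒ c P P ⇒ c c P ⇒ c c c
  P ⇒ P P ⇒ P P P ⇒ c P P ⇒ c c P ⇒ c c c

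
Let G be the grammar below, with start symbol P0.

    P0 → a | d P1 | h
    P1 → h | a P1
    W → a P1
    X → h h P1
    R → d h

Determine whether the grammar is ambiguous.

Unambiguous

Only P0, P1 are reachable from P0; ignoring the rest: Restricted to the reachable nonterminals, every rule has the form A → t or A → t B, and no two rules for the same A share a first terminal. The grammar encodes a DFA — one run per string.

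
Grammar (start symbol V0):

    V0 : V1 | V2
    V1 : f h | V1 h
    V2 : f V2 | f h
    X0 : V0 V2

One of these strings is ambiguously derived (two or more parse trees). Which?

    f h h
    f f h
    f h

f h h: 1 tree
f f h: 1 tree
f h: 2 trees

f h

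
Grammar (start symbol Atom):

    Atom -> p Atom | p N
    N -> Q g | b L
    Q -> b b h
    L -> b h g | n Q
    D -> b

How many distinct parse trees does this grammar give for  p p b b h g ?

Parse trees for p p b b h g:
  [Atom p [Atom p [N [Q b b h] g]]]
  [Atom p [Atom p [N b [L b h g]]]]

2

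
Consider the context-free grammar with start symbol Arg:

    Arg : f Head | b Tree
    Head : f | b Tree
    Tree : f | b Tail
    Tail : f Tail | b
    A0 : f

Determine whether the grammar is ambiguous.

Unambiguous

Only Arg, Head, Tree, Tail are reachable from Arg; ignoring the rest: Each reachable nonterminal has at most one production per leading terminal, and all productions are right-linear; the derivation is determined token-by-token.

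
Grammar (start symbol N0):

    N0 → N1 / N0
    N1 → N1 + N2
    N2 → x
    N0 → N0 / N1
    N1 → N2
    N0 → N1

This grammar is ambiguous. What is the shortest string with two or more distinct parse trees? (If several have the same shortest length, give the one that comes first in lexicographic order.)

x / x

length 1: no string has ≥2 trees
length 3: x / x has 2 parse trees

Two derivations of x / x:
  N0 ⇒ N1 / N0 ⇒ N2 / N0 ⇒ x / N0 ⇒ x / N1 ⇒ x / N2 ⇒ x / x
  N0 ⇒ N0 / N1 ⇒ N1 / N1 ⇒ N2 / N1 ⇒ x / N1 ⇒ x / N2 ⇒ x / x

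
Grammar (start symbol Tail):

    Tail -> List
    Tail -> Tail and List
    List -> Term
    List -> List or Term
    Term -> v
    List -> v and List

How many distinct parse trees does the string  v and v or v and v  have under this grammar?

Parse trees for v and v or v and v:
  [Tail [Tail [List [List v and [List [Term v]]] or [Term v]]] and [List [Term v]]]
  [Tail [Tail [List v and [List [List [Term v]] or [Term v]]]] and [List [Term v]]]
  [Tail [Tail [Tail [List [Term v]]] and [List [List [Term v]] or [Term v]]] and [List [Term v]]]

3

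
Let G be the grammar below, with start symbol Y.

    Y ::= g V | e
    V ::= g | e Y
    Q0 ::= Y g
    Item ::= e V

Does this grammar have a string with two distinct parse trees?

Only Y, V are reachable from Y; ignoring the rest: Restricted to the reachable nonterminals, every rule has the form A → t or A → t B, and no two rules for the same A share a first terminal. The grammar encodes a DFA — one run per string.

Unambiguous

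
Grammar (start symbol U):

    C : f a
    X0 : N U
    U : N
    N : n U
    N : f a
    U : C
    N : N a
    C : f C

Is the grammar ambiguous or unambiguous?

Ambiguous

Witness: f a

Derivation 1: U ⇒ N ⇒ f a
Derivation 2: U ⇒ C ⇒ f a

Two distinct leftmost derivations for the same string.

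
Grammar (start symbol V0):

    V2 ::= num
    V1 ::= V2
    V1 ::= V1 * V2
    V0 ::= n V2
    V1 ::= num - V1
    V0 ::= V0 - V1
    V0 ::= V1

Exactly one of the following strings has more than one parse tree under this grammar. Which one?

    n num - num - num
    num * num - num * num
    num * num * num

n num - num - num

n num - num - num: 2 trees
num * num - num * num: 1 tree
num * num * num: 1 tree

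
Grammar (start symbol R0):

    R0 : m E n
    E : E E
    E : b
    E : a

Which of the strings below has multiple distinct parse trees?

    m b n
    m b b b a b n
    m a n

m b n: 1 tree
m b b b a b n: 14 trees
m a n: 1 tree

m b b b a b n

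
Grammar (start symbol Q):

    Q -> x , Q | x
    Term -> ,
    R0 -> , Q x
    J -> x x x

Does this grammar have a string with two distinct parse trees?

Only Q is reachable from Q; ignoring the rest: Right-recursive list with a separator: after each atom, whether the separator follows determines the rule. One parse per string.

Unambiguous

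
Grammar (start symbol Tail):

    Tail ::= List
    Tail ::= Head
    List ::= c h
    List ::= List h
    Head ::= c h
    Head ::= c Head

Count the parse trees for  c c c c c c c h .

1

Parse trees for c c c c c c c h:
  [Tail [Head c [Head c [Head c [Head c [Head c [Head c [Head c h]]]]]]]]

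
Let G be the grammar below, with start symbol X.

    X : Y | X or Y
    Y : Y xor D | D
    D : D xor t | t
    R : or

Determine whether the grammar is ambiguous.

Witness: t xor t

Derivation 1: X ⇒ Y ⇒ Y xor D ⇒ D xor D ⇒ t xor D ⇒ t xor t
Derivation 2: X ⇒ Y ⇒ D ⇒ D xor t ⇒ t xor t

Two distinct leftmost derivations for the same string.

Ambiguous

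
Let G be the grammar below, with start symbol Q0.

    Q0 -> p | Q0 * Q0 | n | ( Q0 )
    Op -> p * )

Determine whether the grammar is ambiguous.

Ambiguous

Witness: n * n * n

Derivation 1: Q0 ⇒ Q0 * Q0 ⇒ Q0 * Q0 * Q0 ⇒ n * Q0 * Q0 ⇒ n * n * Q0 ⇒ n * n * n
Derivation 2: Q0 ⇒ Q0 * Q0 ⇒ n * Q0 ⇒ n * Q0 * Q0 ⇒ n * n * Q0 ⇒ n * n * n

Two distinct leftmost derivations for the same string.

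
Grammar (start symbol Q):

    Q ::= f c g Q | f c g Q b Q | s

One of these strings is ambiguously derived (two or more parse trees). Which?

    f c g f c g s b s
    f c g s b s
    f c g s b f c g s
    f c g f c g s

f c g f c g s b s

f c g f c g s b s: 2 trees
f c g s b s: 1 tree
f c g s b f c g s: 1 tree
f c g f c g s: 1 tree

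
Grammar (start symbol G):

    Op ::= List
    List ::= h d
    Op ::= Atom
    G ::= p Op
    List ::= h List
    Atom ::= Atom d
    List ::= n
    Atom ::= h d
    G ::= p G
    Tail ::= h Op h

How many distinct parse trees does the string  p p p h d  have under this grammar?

2

Parse trees for p p p h d:
  [G p [G p [G p [Op [List h d]]]]]
  [G p [G p [G p [Op [Atom h d]]]]]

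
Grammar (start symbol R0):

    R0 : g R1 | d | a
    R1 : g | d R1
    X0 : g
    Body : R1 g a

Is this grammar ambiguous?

Only R0, R1 are reachable from R0; ignoring the rest: Each reachable nonterminal has at most one production per leading terminal, and all productions are right-linear; the derivation is determined token-by-token.

Unambiguous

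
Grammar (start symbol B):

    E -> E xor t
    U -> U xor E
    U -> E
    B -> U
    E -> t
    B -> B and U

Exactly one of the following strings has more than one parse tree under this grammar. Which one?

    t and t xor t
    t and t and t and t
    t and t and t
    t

t and t xor t

t and t xor t: 2 trees
t and t and t and t: 1 tree
t and t and t: 1 tree
t: 1 tree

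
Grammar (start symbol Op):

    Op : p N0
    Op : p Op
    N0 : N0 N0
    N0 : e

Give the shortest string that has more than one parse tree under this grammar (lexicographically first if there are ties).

p e e e

length 2: no string has ≥2 trees
length 3: no string has ≥2 trees
length 4: p e e e has 2 parse trees

Two derivations of p e e e:
  Op ⇒ p N0 ⇒ p N0 N0 ⇒ p N0 N0 N0 ⇒ p e N0 N0 ⇒ p e e N0 ⇒ p e e e
  Op ⇒ p N0 ⇒ p N0 N0 ⇒ p e N0 ⇒ p e N0 N0 ⇒ p e e N0 ⇒ p e e e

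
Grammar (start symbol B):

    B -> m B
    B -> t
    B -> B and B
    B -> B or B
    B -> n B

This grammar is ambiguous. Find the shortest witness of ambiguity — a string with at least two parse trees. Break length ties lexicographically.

length 1: no string has ≥2 trees
length 2: no string has ≥2 trees
length 3: no string has ≥2 trees
length 4: m t and t has 2 parse trees

Two derivations of m t and t:
  B ⇒ m B ⇒ m B and B ⇒ m t and B ⇒ m t and t
  B ⇒ B and B ⇒ m B and B ⇒ m t and B ⇒ m t and t

m t and t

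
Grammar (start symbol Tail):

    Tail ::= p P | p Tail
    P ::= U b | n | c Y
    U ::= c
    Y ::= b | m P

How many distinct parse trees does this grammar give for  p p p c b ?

2

Parse trees for p p p c b:
  [Tail p [Tail p [Tail p [P [U c] b]]]]
  [Tail p [Tail p [Tail p [P c [Y b]]]]]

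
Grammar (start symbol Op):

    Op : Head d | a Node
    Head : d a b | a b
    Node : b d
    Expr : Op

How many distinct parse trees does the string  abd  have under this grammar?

2

Parse trees for abd:
  [Op [Head a b] d]
  [Op a [Node b d]]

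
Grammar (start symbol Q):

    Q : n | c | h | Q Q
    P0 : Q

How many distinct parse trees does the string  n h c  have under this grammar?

Parse trees for n h c:
  [Q [Q n] [Q [Q h] [Q c]]]
  [Q [Q [Q n] [Q h]] [Q c]]

2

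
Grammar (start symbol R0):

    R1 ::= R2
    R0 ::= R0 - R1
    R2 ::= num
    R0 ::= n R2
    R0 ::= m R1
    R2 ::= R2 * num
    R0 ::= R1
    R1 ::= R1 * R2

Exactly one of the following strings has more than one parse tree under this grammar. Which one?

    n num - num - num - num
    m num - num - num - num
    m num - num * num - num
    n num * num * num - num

m num - num * num - num

n num - num - num - num: 1 tree
m num - num - num - num: 1 tree
m num - num * num - num: 2 trees
n num * num * num - num: 1 tree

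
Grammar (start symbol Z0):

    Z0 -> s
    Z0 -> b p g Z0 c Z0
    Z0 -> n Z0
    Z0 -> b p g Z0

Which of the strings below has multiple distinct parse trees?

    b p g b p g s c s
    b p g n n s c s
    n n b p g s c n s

b p g b p g s c s: 2 trees
b p g n n s c s: 1 tree
n n b p g s c n s: 1 tree

b p g b p g s c s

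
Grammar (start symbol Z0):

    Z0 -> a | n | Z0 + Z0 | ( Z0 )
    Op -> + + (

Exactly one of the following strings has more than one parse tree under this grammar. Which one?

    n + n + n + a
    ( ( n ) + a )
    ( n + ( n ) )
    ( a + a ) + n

n + n + n + a: 5 trees
( ( n ) + a ): 1 tree
( n + ( n ) ): 1 tree
( a + a ) + n: 1 tree

n + n + n + a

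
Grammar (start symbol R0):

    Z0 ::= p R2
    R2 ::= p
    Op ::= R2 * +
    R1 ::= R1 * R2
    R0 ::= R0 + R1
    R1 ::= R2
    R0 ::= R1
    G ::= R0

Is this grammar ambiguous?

Unambiguous

Only R0, R1, R2 are reachable from R0; ignoring the rest: The grammar is stratified — R0 handles '+' (left-recursive), R1 handles '*', R2 atoms. Each operator has a fixed associativity and precedence level, so every string has one parse.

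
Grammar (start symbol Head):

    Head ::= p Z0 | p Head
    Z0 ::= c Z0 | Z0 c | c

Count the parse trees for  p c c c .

Parse trees for p c c c:
  [Head p [Z0 c [Z0 c [Z0 c]]]]
  [Head p [Z0 c [Z0 [Z0 c] c]]]
  [Head p [Z0 [Z0 c [Z0 c]] c]]
  [Head p [Z0 [Z0 [Z0 c] c] c]]

4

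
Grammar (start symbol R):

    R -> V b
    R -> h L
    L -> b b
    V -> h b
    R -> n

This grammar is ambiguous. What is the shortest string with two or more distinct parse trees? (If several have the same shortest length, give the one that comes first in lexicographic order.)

length 1: no string has ≥2 trees
length 3: h b b has 2 parse trees

Two derivations of h b b:
  R ⇒ V b ⇒ h b b
  R ⇒ h L ⇒ h b b

h b b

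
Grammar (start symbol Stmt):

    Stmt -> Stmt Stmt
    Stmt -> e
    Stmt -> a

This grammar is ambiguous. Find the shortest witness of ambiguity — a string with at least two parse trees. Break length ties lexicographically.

length 1: no string has ≥2 trees
length 2: no string has ≥2 trees
length 3: a a a has 2 parse trees

Two derivations of a a a:
  Stmt ⇒ Stmt Stmt ⇒ Stmt Stmt Stmt ⇒ a Stmt Stmt ⇒ a a Stmt ⇒ a a a
  Stmt ⇒ Stmt Stmt ⇒ a Stmt ⇒ a Stmt Stmt ⇒ a a Stmt ⇒ a a a

a a a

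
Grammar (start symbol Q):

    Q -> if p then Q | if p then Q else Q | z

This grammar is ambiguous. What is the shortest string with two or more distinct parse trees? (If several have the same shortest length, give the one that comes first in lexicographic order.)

if p then if p then z else z

length 1: no string has ≥2 trees
length 4: no string has ≥2 trees
length 6: no string has ≥2 trees
length 7: no string has ≥2 trees
length 9: if p then if p then z else z has 2 parse trees

Two derivations of if p then if p then z else z:
  Q ⇒ if p then Q ⇒ if p then if p then Q else Q ⇒ if p then if p then z else Q ⇒ if p then if p then z else z
  Q ⇒ if p then Q else Q ⇒ if p then if p then Q else Q ⇒ if p then if p then z else Q ⇒ if p then if p then z else z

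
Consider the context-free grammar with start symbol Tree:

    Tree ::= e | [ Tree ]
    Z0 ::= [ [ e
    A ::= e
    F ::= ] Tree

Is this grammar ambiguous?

Only Tree is reachable from Tree; ignoring the rest: L(Tree) is { openⁿ atom closeⁿ : n ≥ 0 }. The bracket depth fixes n, and the derivation is forced at every step.

Unambiguous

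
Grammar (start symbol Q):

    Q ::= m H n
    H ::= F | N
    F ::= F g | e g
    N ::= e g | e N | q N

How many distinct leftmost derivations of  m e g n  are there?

Parse trees for m e g n:
  [Q m [H [F e g]] n]
  [Q m [H [N e g]] n]

2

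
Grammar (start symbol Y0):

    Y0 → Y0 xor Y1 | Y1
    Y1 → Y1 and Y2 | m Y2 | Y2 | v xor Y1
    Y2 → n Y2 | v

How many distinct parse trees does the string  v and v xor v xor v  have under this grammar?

Parse trees for v and v xor v xor v:
  [Y0 [Y0 [Y1 [Y1 [Y2 v]] and [Y2 v]]] xor [Y1 v xor [Y1 [Y2 v]]]]
  [Y0 [Y0 [Y0 [Y1 [Y1 [Y2 v]] and [Y2 v]]] xor [Y1 [Y2 v]]] xor [Y1 [Y2 v]]]

2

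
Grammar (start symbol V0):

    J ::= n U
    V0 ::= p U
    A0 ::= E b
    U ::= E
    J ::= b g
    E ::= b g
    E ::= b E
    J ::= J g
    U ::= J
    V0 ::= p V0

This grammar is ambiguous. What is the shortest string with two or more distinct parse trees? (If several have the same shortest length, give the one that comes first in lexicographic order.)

length 3: p b g has 2 parse trees

Two derivations of p b g:
  V0 ⇒ p U ⇒ p E ⇒ p b g
  V0 ⇒ p U ⇒ p J ⇒ p b g

p b g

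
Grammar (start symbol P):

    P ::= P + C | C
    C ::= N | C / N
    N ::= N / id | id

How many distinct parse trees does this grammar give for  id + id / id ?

2

Parse trees for id + id / id:
  [P [P [C [N id]]] + [C [N [N id] / id]]]
  [P [P [C [N id]]] + [C [C [N id]] / [N id]]]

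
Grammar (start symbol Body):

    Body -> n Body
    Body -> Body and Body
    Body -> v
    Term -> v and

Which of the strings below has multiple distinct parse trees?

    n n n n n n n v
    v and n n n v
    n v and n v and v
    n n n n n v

n v and n v and v

n n n n n n n v: 1 tree
v and n n n v: 1 tree
n v and n v and v: 7 trees
n n n n n v: 1 tree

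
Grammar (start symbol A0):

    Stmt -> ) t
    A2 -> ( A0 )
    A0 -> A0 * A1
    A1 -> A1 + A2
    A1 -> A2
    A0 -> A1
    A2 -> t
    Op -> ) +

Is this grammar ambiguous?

Unambiguous

(Op, Stmt are unreachable from A0, so their rules don't affect L(A0).) A0 → A0 * A1 | A1  ;  A1 → A1 + A2 | A2  — a left-associative chain with A2 at the bottom. Each string factors uniquely by precedence.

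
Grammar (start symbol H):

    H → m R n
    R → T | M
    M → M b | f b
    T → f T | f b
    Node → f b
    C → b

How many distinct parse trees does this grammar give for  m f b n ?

Parse trees for m f b n:
  [H m [R [T f b]] n]
  [H m [R [M f b]] n]

2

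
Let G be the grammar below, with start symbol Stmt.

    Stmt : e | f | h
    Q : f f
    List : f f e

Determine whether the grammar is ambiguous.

Unambiguous

Only Stmt is reachable from Stmt; ignoring the rest: Restricted to the reachable nonterminals, every rule has the form A → t or A → t B, and no two rules for the same A share a first terminal. The grammar encodes a DFA — one run per string.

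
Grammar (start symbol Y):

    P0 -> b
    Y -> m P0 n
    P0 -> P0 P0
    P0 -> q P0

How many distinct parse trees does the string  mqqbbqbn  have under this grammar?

9

Parse trees for mqqbbqbn (showing first 6 of 9):
  [Y m [P0 [P0 q [P0 q [P0 b]]] [P0 [P0 b] [P0 q [P0 b]]]] n]
  [Y m [P0 [P0 [P0 q [P0 q [P0 b]]] [P0 b]] [P0 q [P0 b]]] n]
  [Y m [P0 [P0 q [P0 [P0 q [P0 b]] [P0 b]]] [P0 q [P0 b]]] n]
  [Y m [P0 [P0 q [P0 q [P0 [P0 b] [P0 b]]]] [P0 q [P0 b]]] n]
  [Y m [P0 q [P0 [P0 q [P0 b]] [P0 [P0 b] [P0 q [P0 b]]]]] n]
  [Y m [P0 q [P0 [P0 [P0 q [P0 b]] [P0 b]] [P0 q [P0 b]]]] n]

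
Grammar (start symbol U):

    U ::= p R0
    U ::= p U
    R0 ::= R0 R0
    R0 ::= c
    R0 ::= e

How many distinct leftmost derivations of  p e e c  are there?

2

Parse trees for p e e c:
  [U p [R0 [R0 e] [R0 [R0 e] [R0 c]]]]
  [U p [R0 [R0 [R0 e] [R0 e]] [R0 c]]]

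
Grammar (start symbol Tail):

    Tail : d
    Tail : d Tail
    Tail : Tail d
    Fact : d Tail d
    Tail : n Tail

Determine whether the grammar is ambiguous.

Ambiguous

Witness: d d

Derivation 1: Tail ⇒ d Tail ⇒ d d
Derivation 2: Tail ⇒ Tail d ⇒ d d

Two distinct leftmost derivations for the same string.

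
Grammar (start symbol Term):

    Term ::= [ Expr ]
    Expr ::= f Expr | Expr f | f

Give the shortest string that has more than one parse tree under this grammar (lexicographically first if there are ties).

length 3: no string has ≥2 trees
length 4: [ f f ] has 2 parse trees

Two derivations of [ f f ]:
  Term ⇒ [ Expr ] ⇒ [ f Expr ] ⇒ [ f f ]
  Term ⇒ [ Expr ] ⇒ [ Expr f ] ⇒ [ f f ]

[ f f ]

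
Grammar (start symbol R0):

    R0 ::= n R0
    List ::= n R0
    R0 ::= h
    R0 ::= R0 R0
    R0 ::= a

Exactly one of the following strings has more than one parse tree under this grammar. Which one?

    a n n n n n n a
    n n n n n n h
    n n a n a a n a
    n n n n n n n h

a n n n n n n a: 1 tree
n n n n n n h: 1 tree
n n a n a a n a: 43 trees
n n n n n n n h: 1 tree

n n a n a a n a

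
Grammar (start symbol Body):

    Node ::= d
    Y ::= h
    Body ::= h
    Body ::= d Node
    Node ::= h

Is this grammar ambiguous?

Only Body, Node are reachable from Body; ignoring the rest: Each reachable nonterminal has at most one production per leading terminal, and all productions are right-linear; the derivation is determined token-by-token.

Unambiguous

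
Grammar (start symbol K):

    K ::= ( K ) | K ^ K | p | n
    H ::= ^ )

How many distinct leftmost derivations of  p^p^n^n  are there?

Parse trees for p^p^n^n:
  [K [K p] ^ [K [K p] ^ [K [K n] ^ [K n]]]]
  [K [K p] ^ [K [K [K p] ^ [K n]] ^ [K n]]]
  [K [K [K p] ^ [K p]] ^ [K [K n] ^ [K n]]]
  [K [K [K p] ^ [K [K p] ^ [K n]]] ^ [K n]]
  [K [K [K [K p] ^ [K p]] ^ [K n]] ^ [K n]]

5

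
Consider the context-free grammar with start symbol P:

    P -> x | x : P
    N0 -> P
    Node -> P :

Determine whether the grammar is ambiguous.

(N0, Node are unreachable from P, so their rules don't affect L(P).) The reachable grammar is A → atom sep A | atom. Each atom is followed by either the separator (recurse) or end-of-string (stop) — no choice point.

Unambiguous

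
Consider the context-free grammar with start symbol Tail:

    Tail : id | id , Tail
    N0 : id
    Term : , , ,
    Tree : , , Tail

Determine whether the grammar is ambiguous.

Unambiguous

(N0, Term, Tree are unreachable from Tail, so their rules don't affect L(Tail).) The reachable grammar is A → atom sep A | atom. Each atom is followed by either the separator (recurse) or end-of-string (stop) — no choice point.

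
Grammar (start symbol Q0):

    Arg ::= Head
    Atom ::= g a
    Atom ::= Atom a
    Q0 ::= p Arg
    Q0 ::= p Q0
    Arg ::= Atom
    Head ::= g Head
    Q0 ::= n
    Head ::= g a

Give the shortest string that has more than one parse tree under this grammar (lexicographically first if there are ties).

length 1: no string has ≥2 trees
length 2: no string has ≥2 trees
length 3: p g a has 2 parse trees

Two derivations of p g a:
  Q0 ⇒ p Arg ⇒ p Head ⇒ p g a
  Q0 ⇒ p Arg ⇒ p Atom ⇒ p g a

p g a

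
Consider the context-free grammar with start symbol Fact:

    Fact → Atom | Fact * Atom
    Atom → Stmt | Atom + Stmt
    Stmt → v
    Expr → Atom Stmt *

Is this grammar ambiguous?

Unambiguous

(Expr is unreachable from Fact, so its rules don't affect L(Fact).) Fact → Fact * Atom | Atom  ;  Atom → Atom + Stmt | Stmt  — a left-associative chain with Stmt at the bottom. Each string factors uniquely by precedence.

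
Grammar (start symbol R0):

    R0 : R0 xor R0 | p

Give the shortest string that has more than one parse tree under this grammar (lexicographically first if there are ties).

p xor p xor p

length 1: no string has ≥2 trees
length 3: no string has ≥2 trees
length 5: p xor p xor p has 2 parse trees

Two derivations of p xor p xor p:
  R0 ⇒ R0 xor R0 ⇒ R0 xor R0 xor R0 ⇒ p xor R0 xor R0 ⇒ p xor p xor R0 ⇒ p xor p xor p
  R0 ⇒ R0 xor R0 ⇒ p xor R0 ⇒ p xor R0 xor R0 ⇒ p xor p xor R0 ⇒ p xor p xor p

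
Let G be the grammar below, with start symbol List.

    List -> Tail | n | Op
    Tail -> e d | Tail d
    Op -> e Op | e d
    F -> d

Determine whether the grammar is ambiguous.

Witness: e d

Derivation 1: List ⇒ Tail ⇒ e d
Derivation 2: List ⇒ Op ⇒ e d

Two distinct leftmost derivations for the same string.

Ambiguous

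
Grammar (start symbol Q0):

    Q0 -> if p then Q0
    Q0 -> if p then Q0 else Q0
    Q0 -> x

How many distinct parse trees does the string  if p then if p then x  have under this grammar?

Parse trees for if p then if p then x:
  [Q0 if p then [Q0 if p then [Q0 x]]]

1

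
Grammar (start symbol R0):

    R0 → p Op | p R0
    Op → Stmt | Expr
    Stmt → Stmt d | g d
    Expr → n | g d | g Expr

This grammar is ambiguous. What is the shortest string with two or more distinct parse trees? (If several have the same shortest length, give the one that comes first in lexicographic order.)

p g d

length 2: no string has ≥2 trees
length 3: p g d has 2 parse trees

Two derivations of p g d:
  R0 ⇒ p Op ⇒ p Stmt ⇒ p g d
  R0 ⇒ p Op ⇒ p Expr ⇒ p g d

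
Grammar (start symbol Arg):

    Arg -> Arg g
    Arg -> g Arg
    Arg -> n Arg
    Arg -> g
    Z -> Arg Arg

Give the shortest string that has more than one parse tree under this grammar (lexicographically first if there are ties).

length 1: no string has ≥2 trees
length 2: g g has 2 parse trees

Two derivations of g g:
  Arg ⇒ Arg g ⇒ g g
  Arg ⇒ g Arg ⇒ g g

g g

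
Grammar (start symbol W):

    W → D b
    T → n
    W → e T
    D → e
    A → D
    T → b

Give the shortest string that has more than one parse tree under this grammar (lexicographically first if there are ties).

e b

length 2: e b has 2 parse trees

Two derivations of e b:
  W ⇒ D b ⇒ e b
  W ⇒ e T ⇒ e b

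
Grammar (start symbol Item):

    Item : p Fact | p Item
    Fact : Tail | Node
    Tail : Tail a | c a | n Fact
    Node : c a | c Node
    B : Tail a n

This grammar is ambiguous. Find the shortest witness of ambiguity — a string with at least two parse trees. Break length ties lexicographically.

p c a

length 3: p c a has 2 parse trees

Two derivations of p c a:
  Item ⇒ p Fact ⇒ p Tail ⇒ p c a
  Item ⇒ p Fact ⇒ p Node ⇒ p c a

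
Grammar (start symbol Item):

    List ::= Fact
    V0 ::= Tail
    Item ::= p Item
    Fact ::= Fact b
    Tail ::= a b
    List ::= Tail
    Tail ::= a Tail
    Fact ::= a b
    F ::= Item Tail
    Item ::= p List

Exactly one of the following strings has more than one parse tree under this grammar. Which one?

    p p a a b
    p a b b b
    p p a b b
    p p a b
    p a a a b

p p a b

p p a a b: 1 tree
p a b b b: 1 tree
p p a b b: 1 tree
p p a b: 2 trees
p a a a b: 1 tree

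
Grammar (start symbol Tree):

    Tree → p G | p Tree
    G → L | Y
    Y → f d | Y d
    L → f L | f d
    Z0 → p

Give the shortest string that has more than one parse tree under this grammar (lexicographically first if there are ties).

length 3: p f d has 2 parse trees

Two derivations of p f d:
  Tree ⇒ p G ⇒ p L ⇒ p f d
  Tree ⇒ p G ⇒ p Y ⇒ p f d

p f d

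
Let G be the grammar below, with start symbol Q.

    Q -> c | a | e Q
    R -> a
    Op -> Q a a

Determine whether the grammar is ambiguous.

(R, Op are unreachable from Q, so their rules don't affect L(Q).) Each reachable nonterminal has at most one production per leading terminal, and all productions are right-linear; the derivation is determined token-by-token.

Unambiguous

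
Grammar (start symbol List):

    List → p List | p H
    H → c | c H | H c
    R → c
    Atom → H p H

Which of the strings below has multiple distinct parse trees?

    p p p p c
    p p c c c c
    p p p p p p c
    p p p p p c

p p c c c c

p p p p c: 1 tree
p p c c c c: 8 trees
p p p p p p c: 1 tree
p p p p p c: 1 tree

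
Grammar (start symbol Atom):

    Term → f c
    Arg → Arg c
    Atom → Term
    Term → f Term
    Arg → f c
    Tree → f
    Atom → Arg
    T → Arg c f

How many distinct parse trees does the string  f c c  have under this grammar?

Parse trees for f c c:
  [Atom [Arg [Arg f c] c]]

1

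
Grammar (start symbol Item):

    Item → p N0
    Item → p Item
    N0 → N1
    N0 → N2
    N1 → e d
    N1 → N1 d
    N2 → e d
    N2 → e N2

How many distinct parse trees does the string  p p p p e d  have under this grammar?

Parse trees for p p p p e d:
  [Item p [Item p [Item p [Item p [N0 [N1 e d]]]]]]
  [Item p [Item p [Item p [Item p [N0 [N2 e d]]]]]]

2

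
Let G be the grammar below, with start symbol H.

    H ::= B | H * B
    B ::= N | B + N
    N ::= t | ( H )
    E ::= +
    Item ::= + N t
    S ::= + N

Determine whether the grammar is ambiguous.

Only H, B, N are reachable from H; ignoring the rest: This is a standard precedence ladder (H over B over N), with each level left-recursive on its own operator ('*' at H, '+' at B). That structure is LR(1), hence unambiguous.

Unambiguous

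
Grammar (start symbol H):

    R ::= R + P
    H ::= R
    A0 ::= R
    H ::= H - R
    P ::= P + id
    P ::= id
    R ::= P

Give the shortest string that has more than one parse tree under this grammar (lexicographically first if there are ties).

id + id

length 1: no string has ≥2 trees
length 3: id + id has 2 parse trees

Two derivations of id + id:
  H ⇒ R ⇒ R + P ⇒ P + P ⇒ id + P ⇒ id + id
  H ⇒ R ⇒ P ⇒ P + id ⇒ id + id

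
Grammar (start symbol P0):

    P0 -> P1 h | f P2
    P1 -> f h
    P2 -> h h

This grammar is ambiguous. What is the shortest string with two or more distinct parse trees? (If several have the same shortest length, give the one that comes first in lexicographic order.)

f h h

length 3: f h h has 2 parse trees

Two derivations of f h h:
  P0 ⇒ P1 h ⇒ f h h
  P0 ⇒ f P2 ⇒ f h h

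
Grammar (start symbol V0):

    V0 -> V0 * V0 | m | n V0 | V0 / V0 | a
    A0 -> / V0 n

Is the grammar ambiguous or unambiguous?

Witness: n a * a

Derivation 1: V0 ⇒ V0 * V0 ⇒ n V0 * V0 ⇒ n a * V0 ⇒ n a * a
Derivation 2: V0 ⇒ n V0 ⇒ n V0 * V0 ⇒ n a * V0 ⇒ n a * a

Two distinct leftmost derivations for the same string.

Ambiguous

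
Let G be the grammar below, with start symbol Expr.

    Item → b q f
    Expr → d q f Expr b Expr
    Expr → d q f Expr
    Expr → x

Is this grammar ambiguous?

Ambiguous

Witness: d q f d q f x b x

Derivation 1: Expr ⇒ d q f Expr b Expr ⇒ d q f d q f Expr b Expr ⇒ d q f d q f x b Expr ⇒ d q f d q f x b x
Derivation 2: Expr ⇒ d q f Expr ⇒ d q f d q f Expr b Expr ⇒ d q f d q f x b Expr ⇒ d q f d q f x b x

Two distinct leftmost derivations for the same string.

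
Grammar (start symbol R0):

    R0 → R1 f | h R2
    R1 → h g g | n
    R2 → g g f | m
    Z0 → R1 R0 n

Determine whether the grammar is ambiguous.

Witness: h g g f

Derivation 1: R0 ⇒ R1 f ⇒ h g g f
Derivation 2: R0 ⇒ h R2 ⇒ h g g f

Two distinct leftmost derivations for the same string.

Ambiguous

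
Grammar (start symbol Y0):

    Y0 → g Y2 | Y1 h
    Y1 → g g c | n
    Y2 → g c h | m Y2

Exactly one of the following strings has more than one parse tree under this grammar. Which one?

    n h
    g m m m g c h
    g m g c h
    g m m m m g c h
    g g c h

g g c h

n h: 1 tree
g m m m g c h: 1 tree
g m g c h: 1 tree
g m m m m g c h: 1 tree
g g c h: 2 trees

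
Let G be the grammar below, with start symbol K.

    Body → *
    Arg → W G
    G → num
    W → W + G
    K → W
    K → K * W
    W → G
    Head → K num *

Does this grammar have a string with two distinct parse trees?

Unambiguous

Only K, W, G are reachable from K; ignoring the rest: This is a standard precedence ladder (K over W over G), with each level left-recursive on its own operator ('*' at K, '+' at W). That structure is LR(1), hence unambiguous.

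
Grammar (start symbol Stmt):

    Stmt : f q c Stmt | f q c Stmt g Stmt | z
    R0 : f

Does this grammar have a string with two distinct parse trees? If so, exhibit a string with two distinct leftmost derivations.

Ambiguous

Witness: f q c f q c z g z

Derivation 1: Stmt ⇒ f q c Stmt ⇒ f q c f q c Stmt g Stmt ⇒ f q c f q c z g Stmt ⇒ f q c f q c z g z
Derivation 2: Stmt ⇒ f q c Stmt g Stmt ⇒ f q c f q c Stmt g Stmt ⇒ f q c f q c z g Stmt ⇒ f q c f q c z g z

Two distinct leftmost derivations for the same string.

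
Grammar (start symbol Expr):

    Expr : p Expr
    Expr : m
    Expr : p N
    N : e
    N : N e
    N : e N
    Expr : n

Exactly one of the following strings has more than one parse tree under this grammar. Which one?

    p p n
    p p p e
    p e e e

p p n: 1 tree
p p p e: 1 tree
p e e e: 4 trees

p e e e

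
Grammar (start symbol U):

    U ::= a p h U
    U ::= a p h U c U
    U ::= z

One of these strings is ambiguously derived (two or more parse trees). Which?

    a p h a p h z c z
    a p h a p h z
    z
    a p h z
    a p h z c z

a p h a p h z c z: 2 trees
a p h a p h z: 1 tree
z: 1 tree
a p h z: 1 tree
a p h z c z: 1 tree

a p h a p h z c z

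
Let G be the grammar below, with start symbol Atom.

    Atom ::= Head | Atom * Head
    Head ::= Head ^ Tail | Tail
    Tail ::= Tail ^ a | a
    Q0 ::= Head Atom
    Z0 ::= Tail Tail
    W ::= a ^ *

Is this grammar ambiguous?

Witness: a ^ a

Derivation 1: Atom ⇒ Head ⇒ Head ^ Tail ⇒ Tail ^ Tail ⇒ a ^ Tail ⇒ a ^ a
Derivation 2: Atom ⇒ Head ⇒ Tail ⇒ Tail ^ a ⇒ a ^ a

Two distinct leftmost derivations for the same string.

Ambiguous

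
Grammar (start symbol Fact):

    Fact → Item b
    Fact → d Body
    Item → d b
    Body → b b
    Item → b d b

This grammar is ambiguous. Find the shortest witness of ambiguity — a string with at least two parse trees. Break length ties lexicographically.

d b b

length 3: d b b has 2 parse trees

Two derivations of d b b:
  Fact ⇒ Item b ⇒ d b b
  Fact ⇒ d Body ⇒ d b b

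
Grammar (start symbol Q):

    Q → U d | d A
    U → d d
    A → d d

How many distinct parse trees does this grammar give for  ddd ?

Parse trees for ddd:
  [Q [U d d] d]
  [Q d [A d d]]

2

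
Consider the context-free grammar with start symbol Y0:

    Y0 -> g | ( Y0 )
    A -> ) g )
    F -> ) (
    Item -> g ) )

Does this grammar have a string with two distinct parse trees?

Unambiguous

Only Y0 is reachable from Y0; ignoring the rest: L(Y0) is { openⁿ atom closeⁿ : n ≥ 0 }. The bracket depth fixes n, and the derivation is forced at every step.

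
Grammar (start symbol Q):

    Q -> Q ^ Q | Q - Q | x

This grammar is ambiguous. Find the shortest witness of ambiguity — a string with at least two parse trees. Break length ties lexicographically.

x - x - x

length 1: no string has ≥2 trees
length 3: no string has ≥2 trees
length 5: x - x - x has 2 parse trees

Two derivations of x - x - x:
  Q ⇒ Q - Q ⇒ Q - Q - Q ⇒ x - Q - Q ⇒ x - x - Q ⇒ x - x - x
  Q ⇒ Q - Q ⇒ x - Q ⇒ x - Q - Q ⇒ x - x - Q ⇒ x - x - x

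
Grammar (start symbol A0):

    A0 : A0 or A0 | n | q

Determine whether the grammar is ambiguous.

Ambiguous

Witness: n or n or n

Derivation 1: A0 ⇒ A0 or A0 ⇒ A0 or A0 or A0 ⇒ n or A0 or A0 ⇒ n or n or A0 ⇒ n or n or n
Derivation 2: A0 ⇒ A0 or A0 ⇒ n or A0 ⇒ n or A0 or A0 ⇒ n or n or A0 ⇒ n or n or n

Two distinct leftmost derivations for the same string.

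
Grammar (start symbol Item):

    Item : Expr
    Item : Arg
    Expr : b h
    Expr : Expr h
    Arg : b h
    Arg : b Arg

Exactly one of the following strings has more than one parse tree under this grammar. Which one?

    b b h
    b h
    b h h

b h

b b h: 1 tree
b h: 2 trees
b h h: 1 tree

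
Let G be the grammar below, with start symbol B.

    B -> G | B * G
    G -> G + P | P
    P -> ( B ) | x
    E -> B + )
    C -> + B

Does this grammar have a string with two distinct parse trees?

Unambiguous

(E, C are unreachable from B, so their rules don't affect L(B).) B → B * G | G  ;  G → G + P | P  — a left-associative chain with P at the bottom. Each string factors uniquely by precedence.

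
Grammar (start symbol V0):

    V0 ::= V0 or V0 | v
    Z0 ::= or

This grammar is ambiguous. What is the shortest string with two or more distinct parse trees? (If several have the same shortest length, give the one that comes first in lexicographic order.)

length 1: no string has ≥2 trees
length 3: no string has ≥2 trees
length 5: v or v or v has 2 parse trees

Two derivations of v or v or v:
  V0 ⇒ V0 or V0 ⇒ V0 or V0 or V0 ⇒ v or V0 or V0 ⇒ v or v or V0 ⇒ v or v or v
  V0 ⇒ V0 or V0 ⇒ v or V0 ⇒ v or V0 or V0 ⇒ v or v or V0 ⇒ v or v or v

v or v or v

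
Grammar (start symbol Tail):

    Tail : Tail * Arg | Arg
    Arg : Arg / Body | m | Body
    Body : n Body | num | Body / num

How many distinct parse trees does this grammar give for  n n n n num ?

Parse trees for n n n n num:
  [Tail [Arg [Body n [Body n [Body n [Body n [Body num]]]]]]]

1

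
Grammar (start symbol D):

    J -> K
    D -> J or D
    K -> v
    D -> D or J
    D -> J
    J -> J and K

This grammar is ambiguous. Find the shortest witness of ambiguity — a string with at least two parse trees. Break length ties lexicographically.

length 1: no string has ≥2 trees
length 3: v or v has 2 parse trees

Two derivations of v or v:
  D ⇒ J or D ⇒ K or D ⇒ v or D ⇒ v or J ⇒ v or K ⇒ v or v
  D ⇒ D or J ⇒ J or J ⇒ K or J ⇒ v or J ⇒ v or K ⇒ v or v

v or v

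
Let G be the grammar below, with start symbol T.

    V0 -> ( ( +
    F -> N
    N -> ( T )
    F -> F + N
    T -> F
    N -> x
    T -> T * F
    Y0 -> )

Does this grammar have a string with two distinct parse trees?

(V0, Y0 are unreachable from T, so their rules don't affect L(T).) T → T * F | F  ;  F → F + N | N  — a left-associative chain with N at the bottom. Each string factors uniquely by precedence.

Unambiguous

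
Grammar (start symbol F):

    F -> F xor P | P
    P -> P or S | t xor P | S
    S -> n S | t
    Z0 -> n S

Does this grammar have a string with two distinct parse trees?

Witness: t xor t

Derivation 1: F ⇒ F xor P ⇒ P xor P ⇒ S xor P ⇒ t xor P ⇒ t xor S ⇒ t xor t
Derivation 2: F ⇒ P ⇒ t xor P ⇒ t xor S ⇒ t xor t

Two distinct leftmost derivations for the same string.

Ambiguous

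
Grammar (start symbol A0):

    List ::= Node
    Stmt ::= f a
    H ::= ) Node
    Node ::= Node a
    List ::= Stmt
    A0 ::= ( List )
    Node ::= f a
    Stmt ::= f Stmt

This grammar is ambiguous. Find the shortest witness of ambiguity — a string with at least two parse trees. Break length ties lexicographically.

( f a )

length 4: ( f a ) has 2 parse trees

Two derivations of ( f a ):
  A0 ⇒ ( List ) ⇒ ( Node ) ⇒ ( f a )
  A0 ⇒ ( List ) ⇒ ( Stmt ) ⇒ ( f a )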